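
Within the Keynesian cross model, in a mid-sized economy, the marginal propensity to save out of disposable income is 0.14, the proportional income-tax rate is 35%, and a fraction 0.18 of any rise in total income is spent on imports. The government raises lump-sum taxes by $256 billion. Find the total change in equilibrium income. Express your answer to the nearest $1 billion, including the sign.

−$355 billion

MPC = 1 − MPS = 1 − 0.14 = 0.86.
A lump-sum tax change of +$256 billion shifts disposable income by −$256 billion; first-round consumption changes by −c × ΔT = −0.86 × (+$256 billion) = −$220.16 billion.
Expenditure multiplier = 1/(1 − c(1−t) + m) = 1/(1 − 0.86×0.65 + 0.18) = 1/0.621 ≈ 1.61.
The tax multiplier is −c × k ≈ −1.385, so ΔY = k × (−c·ΔT) = (−$220.16 billion) / 0.621 ≈ −$355 billion.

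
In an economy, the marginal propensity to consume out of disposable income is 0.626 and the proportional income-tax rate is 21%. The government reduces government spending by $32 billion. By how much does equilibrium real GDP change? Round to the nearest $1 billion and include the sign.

Government-spending multiplier = 1/(1 − c(1−t)) = 1/(1 − 0.626×0.79) = 1/0.50546 ≈ 1.978.
ΔY = k × ΔG = (−$32 billion) / 0.50546 ≈ −$63 billion.

−$63 billion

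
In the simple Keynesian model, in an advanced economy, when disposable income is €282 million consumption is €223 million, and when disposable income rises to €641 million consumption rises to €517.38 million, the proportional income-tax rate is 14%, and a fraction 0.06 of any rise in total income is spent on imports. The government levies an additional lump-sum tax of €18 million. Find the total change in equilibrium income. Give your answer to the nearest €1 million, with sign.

−€42 million

MPC = ΔC/ΔYd = (517.38 − 223)/(641 − 282) = 294.38/359 = 0.82.
A lump-sum tax change of +€18 million shifts disposable income by −€18 million; first-round consumption changes by −c × ΔT = −0.82 × (+€18 million) = −€14.76 million.
Expenditure multiplier = 1/(1 − c(1−t) + m) = 1/(1 − 0.82×0.86 + 0.06) = 1/0.3548 ≈ 2.818.
The tax multiplier is −c × k ≈ −2.311, so ΔY = k × (−c·ΔT) = (−€14.76 million) / 0.3548 ≈ −€42 million.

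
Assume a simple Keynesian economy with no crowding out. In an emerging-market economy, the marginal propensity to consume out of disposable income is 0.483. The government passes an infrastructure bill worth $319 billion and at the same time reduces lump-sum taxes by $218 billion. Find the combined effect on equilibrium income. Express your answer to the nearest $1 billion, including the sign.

Expenditure multiplier = 1/(1 − MPC) = 1/(1 − 0.483) = 1/0.517 ≈ 1.934.
ΔG contributes k·ΔG = (+$319 billion) / 0.517 ≈ +$617 billion.
ΔT of −$218 billion changes first-round spending by −c·ΔT = +$105.294 billion, contributing k·(−c·ΔT) = (+$105.294 billion) / 0.517 ≈ +$203.7 billion.
Net ΔY = k(ΔG − c·ΔT) = (+$424.294 billion) / 0.517 ≈ +$821 billion.

+$821 billion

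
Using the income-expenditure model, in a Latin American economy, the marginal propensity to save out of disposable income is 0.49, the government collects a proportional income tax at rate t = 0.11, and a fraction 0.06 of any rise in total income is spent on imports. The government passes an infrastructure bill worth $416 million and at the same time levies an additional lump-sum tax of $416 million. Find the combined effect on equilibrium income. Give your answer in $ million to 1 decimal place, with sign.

MPC = 1 − MPS = 1 − 0.49 = 0.51.
Expenditure multiplier = 1/(1 − c(1−t) + m) = 1/(1 − 0.51×0.89 + 0.06) = 1/0.6061 ≈ 1.65.
ΔG contributes k·ΔG = (+$416 million) / 0.6061 ≈ +$686.4 million.
ΔT of +$416 million changes first-round spending by −c·ΔT = −$212.16 million, contributing k·(−c·ΔT) = (−$212.16 million) / 0.6061 ≈ −$350 million.
Net ΔY = k(ΔG − c·ΔT) = (+$203.84 million) / 0.6061 ≈ +$336.3 million.

+$336.3 million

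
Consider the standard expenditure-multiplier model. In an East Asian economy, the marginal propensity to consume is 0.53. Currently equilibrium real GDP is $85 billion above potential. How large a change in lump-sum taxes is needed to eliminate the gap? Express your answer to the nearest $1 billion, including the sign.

+$75 billion

Spending multiplier = 1/(1 − MPC) = 1/(1 − 0.53) = 1/0.47 ≈ 2.128.
Tax multiplier = −c·k = −0.53/0.47 ≈ −1.128. Need ΔY = −$85 billion, so ΔT = ΔY/(−c·k) = −(−$85 billion) × 0.47 / 0.53 ≈ +$75 billion.
The government should raise lump-sum taxes by $75 billion.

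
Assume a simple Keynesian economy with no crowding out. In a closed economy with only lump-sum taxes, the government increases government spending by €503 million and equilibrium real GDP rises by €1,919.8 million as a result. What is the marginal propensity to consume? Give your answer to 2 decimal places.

Implied spending multiplier k = ΔY/ΔG = 1,919.8/503 ≈ 3.8167.
Since k = 1/(1 − MPC), MPC = 1 − 1/k = 1 − ΔG/ΔY = 1 − 503/1,919.8 ≈ 0.74.

0.74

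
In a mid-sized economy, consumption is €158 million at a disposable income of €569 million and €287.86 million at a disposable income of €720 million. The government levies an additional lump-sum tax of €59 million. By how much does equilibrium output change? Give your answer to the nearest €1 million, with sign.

MPC = ΔC/ΔYd = (287.86 − 158)/(720 − 569) = 129.86/151 = 0.86.
A lump-sum tax change of +€59 million shifts disposable income by −€59 million; first-round consumption changes by −c × ΔT = −0.86 × (+€59 million) = −€50.74 million.
Expenditure multiplier = 1/(1 − MPC) = 1/(1 − 0.86) = 1/0.14 ≈ 7.143.
The tax multiplier is −c × k ≈ −6.143, so ΔY = k × (−c·ΔT) = (−€50.74 million) / 0.14 ≈ −€362 million.

−€362 million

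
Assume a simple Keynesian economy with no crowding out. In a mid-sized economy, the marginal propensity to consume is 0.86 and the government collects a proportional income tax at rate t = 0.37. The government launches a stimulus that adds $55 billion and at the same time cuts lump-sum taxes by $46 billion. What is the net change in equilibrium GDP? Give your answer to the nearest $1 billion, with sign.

+$206 billion

Expenditure multiplier = 1/(1 − c(1−t)) = 1/(1 − 0.86×0.63) = 1/0.4582 ≈ 2.182.
ΔG contributes k·ΔG = (+$55 billion) / 0.4582 ≈ +$120 billion.
ΔT of −$46 billion changes first-round spending by −c·ΔT = +$39.56 billion, contributing k·(−c·ΔT) = (+$39.56 billion) / 0.4582 ≈ +$86.3 billion.
Net ΔY = k(ΔG − c·ΔT) = (+$94.56 billion) / 0.4582 ≈ +$206 billion.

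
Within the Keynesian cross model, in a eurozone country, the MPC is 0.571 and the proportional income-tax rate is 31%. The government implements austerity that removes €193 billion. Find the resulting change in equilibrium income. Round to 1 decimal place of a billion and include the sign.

Government-spending multiplier = 1/(1 − c(1−t)) = 1/(1 − 0.571×0.69) = 1/0.60601 ≈ 1.65.
ΔY = k × ΔG = (−€193 billion) / 0.60601 ≈ −€318.5 billion.

−€318.5 billion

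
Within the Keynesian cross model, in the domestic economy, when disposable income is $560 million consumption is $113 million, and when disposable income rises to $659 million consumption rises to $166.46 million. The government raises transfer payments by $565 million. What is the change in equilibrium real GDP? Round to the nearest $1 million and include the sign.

MPC = ΔC/ΔYd = (166.46 − 113)/(659 − 560) = 53.46/99 = 0.54.
The transfer change shifts disposable income by +$565 million, so first-round consumption changes by c·ΔTR = 0.54 × (+$565 million) = +$305.1 million.
Expenditure multiplier = 1/(1 − MPC) = 1/(1 − 0.54) = 1/0.46 ≈ 2.174.
The transfer multiplier is c × k ≈ 1.174, so ΔY = k × (c·ΔTR) = (+$305.1 million) / 0.46 ≈ +$663 million.

+$663 million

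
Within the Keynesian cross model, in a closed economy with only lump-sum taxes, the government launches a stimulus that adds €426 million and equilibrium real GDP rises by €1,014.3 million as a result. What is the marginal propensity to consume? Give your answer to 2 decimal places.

Implied spending multiplier k = ΔY/ΔG = 1,014.3/426 ≈ 2.381.
Since k = 1/(1 − MPC), MPC = 1 − 1/k = 1 − ΔG/ΔY = 1 − 426/1,014.3 ≈ 0.58.

0.58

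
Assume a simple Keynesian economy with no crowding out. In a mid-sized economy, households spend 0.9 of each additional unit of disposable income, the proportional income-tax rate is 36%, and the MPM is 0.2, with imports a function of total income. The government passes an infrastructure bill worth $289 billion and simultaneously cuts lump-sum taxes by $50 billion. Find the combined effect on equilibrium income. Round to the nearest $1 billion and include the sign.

Expenditure multiplier = 1/(1 − c(1−t) + m) = 1/(1 − 0.9×0.64 + 0.2) = 1/0.624 ≈ 1.603.
ΔG contributes k·ΔG = (+$289 billion) / 0.624 ≈ +$463.1 billion.
ΔT of −$50 billion changes first-round spending by −c·ΔT = +$45 billion, contributing k·(−c·ΔT) = (+$45 billion) / 0.624 ≈ +$72.1 billion.
Net ΔY = k(ΔG − c·ΔT) = (+$334 billion) / 0.624 ≈ +$535 billion.

+$535 billion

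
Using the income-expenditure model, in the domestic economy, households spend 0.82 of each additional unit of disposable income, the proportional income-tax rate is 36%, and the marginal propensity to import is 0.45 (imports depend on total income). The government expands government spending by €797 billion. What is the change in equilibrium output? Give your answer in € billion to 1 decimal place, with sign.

Expenditure multiplier = 1/(1 − c(1−t) + m) = 1/(1 − 0.82×0.64 + 0.45) = 1/0.9252 ≈ 1.081.
ΔY = k × ΔG = (+€797 billion) / 0.9252 ≈ +€861.4 billion.

+€861.4 billion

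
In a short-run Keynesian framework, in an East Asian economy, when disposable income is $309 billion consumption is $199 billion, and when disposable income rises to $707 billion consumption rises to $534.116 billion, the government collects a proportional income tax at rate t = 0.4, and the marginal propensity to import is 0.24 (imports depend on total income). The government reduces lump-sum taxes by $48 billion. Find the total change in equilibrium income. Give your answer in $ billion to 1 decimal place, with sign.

MPC = ΔC/ΔYd = (534.116 − 199)/(707 − 309) = 335.116/398 = 0.842.
A lump-sum tax change of −$48 billion shifts disposable income by +$48 billion; first-round consumption changes by −c × ΔT = −0.842 × (−$48 billion) = +$40.416 billion.
Expenditure multiplier = 1/(1 − c(1−t) + m) = 1/(1 − 0.842×0.6 + 0.24) = 1/0.7348 ≈ 1.361.
The tax multiplier is −c × k ≈ −1.146, so ΔY = k × (−c·ΔT) = (+$40.416 billion) / 0.7348 ≈ +$55 billion.

+$55.0 billion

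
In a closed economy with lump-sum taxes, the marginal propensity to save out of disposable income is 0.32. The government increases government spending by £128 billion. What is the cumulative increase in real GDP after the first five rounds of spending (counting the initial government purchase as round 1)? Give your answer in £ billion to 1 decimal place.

£341.8 billion

MPC = 1 − MPS = 1 − 0.32 = 0.68.
Round 1 adds ΔG = £128 billion; each later round is MPC = 0.68 times the previous.
After 5 rounds: 128 + 87.04 + 59.1872 + 40.247296 + 27.36816128 = ΔG·(1 − c^5)/(1 − c) = 128 × (1 − 0.1453933568)/0.32 ≈ £341.8 billion.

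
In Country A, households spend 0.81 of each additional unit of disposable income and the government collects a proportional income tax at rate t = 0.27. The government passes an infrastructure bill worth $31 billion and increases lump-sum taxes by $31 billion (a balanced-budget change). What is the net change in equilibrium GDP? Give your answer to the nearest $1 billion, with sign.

+$14 billion

Expenditure multiplier = 1/(1 − c(1−t)) = 1/(1 − 0.81×0.73) = 1/0.4087 ≈ 2.447.
ΔG contributes k·ΔG = (+$31 billion) / 0.4087 ≈ +$75.9 billion.
ΔT of +$31 billion changes first-round spending by −c·ΔT = −$25.11 billion, contributing k·(−c·ΔT) = (−$25.11 billion) / 0.4087 ≈ −$61.4 billion.
Net ΔY = k(ΔG − c·ΔT) = (+$5.89 billion) / 0.4087 ≈ +$14 billion.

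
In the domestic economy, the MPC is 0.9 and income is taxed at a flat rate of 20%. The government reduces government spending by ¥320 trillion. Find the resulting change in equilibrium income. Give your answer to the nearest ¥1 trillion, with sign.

Government-spending multiplier = 1/(1 − c(1−t)) = 1/(1 − 0.9×0.8) = 1/0.28 ≈ 3.571.
ΔY = k × ΔG = (−¥320 trillion) / 0.28 ≈ −¥1,143 trillion.

−¥1,143 trillion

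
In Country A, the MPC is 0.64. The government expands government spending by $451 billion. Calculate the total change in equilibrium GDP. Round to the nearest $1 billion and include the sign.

+$1,253 billion

Government-spending multiplier = 1/(1 − MPC) = 1/(1 − 0.64) = 1/0.36 ≈ 2.778.
ΔY = k × ΔG = (+$451 billion) / 0.36 ≈ +$1,253 billion.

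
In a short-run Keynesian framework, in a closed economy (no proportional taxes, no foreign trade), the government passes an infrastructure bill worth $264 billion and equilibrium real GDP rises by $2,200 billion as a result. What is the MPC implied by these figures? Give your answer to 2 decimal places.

0.88

Implied spending multiplier k = ΔY/ΔG = 2,200/264 ≈ 8.3333.
Since k = 1/(1 − MPC), MPC = 1 − 1/k = 1 − ΔG/ΔY = 1 − 264/2,200 = 0.88.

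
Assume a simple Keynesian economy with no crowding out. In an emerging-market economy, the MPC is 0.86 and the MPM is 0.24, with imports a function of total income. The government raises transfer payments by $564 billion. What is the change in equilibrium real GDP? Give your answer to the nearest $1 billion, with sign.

+$1,276 billion

The transfer change shifts disposable income by +$564 billion, so first-round consumption changes by c·ΔTR = 0.86 × (+$564 billion) = +$485.04 billion.
Expenditure multiplier = 1/(1 − c + m) = 1/(1 − 0.86 + 0.24) = 1/0.38 ≈ 2.632.
The transfer multiplier is c × k ≈ 2.263, so ΔY = k × (c·ΔTR) = (+$485.04 billion) / 0.38 ≈ +$1,276 billion.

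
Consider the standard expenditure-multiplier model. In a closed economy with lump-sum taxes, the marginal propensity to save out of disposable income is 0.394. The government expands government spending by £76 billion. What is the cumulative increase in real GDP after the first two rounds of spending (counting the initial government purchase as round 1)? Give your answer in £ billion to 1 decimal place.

£122.1 billion

MPC = 1 − MPS = 1 − 0.394 = 0.606.
Round 1 adds ΔG = £76 billion; each later round is MPC = 0.606 times the previous.
After 2 rounds: 76 + 46.056 = ΔG·(1 − c^2)/(1 − c) = 76 × (1 − 0.367236)/0.394 ≈ £122.1 billion.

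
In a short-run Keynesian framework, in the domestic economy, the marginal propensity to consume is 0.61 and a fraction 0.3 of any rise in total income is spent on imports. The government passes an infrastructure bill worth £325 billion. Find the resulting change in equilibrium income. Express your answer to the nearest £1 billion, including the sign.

Government-spending multiplier = 1/(1 − c + m) = 1/(1 − 0.61 + 0.3) = 1/0.69 ≈ 1.449.
ΔY = k × ΔG = (+£325 billion) / 0.69 ≈ +£471 billion.

+£471 billion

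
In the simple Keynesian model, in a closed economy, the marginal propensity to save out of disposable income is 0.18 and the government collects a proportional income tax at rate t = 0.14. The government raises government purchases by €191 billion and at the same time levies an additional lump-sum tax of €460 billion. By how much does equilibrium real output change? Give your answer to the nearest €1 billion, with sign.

−€632 billion

MPC = 1 − MPS = 1 − 0.18 = 0.82.
Expenditure multiplier = 1/(1 − c(1−t)) = 1/(1 − 0.82×0.86) = 1/0.2948 ≈ 3.392.
ΔG contributes k·ΔG = (+€191 billion) / 0.2948 ≈ +€647.9 billion.
ΔT of +€460 billion changes first-round spending by −c·ΔT = −€377.2 billion, contributing k·(−c·ΔT) = (−€377.2 billion) / 0.2948 ≈ −€1,279.5 billion.
Net ΔY = k(ΔG − c·ΔT) = (−€186.2 billion) / 0.2948 ≈ −€632 billion.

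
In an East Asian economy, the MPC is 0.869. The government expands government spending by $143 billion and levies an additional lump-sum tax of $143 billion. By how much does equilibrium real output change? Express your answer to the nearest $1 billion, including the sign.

+$143 billion

Expenditure multiplier = 1/(1 − MPC) = 1/(1 − 0.869) = 1/0.131 ≈ 7.634.
ΔG contributes k·ΔG = (+$143 billion) / 0.131 ≈ +$1,091.6 billion.
ΔT of +$143 billion changes first-round spending by −c·ΔT = −$124.267 billion, contributing k·(−c·ΔT) = (−$124.267 billion) / 0.131 ≈ −$948.6 billion.
With ΔG = ΔT and no other leakages, the balanced-budget multiplier is 1, so ΔY = ΔG = +$143 billion.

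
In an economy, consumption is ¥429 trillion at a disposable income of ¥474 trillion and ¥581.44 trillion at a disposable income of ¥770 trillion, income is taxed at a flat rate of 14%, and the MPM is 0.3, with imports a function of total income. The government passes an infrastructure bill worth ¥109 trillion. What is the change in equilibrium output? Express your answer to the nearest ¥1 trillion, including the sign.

MPC = ΔC/ΔYd = (581.44 − 429)/(770 − 474) = 152.44/296 = 0.515.
Government-spending multiplier = 1/(1 − c(1−t) + m) = 1/(1 − 0.515×0.86 + 0.3) = 1/0.8571 ≈ 1.167.
ΔY = k × ΔG = (+¥109 trillion) / 0.8571 ≈ +¥127 trillion.

+¥127 trillion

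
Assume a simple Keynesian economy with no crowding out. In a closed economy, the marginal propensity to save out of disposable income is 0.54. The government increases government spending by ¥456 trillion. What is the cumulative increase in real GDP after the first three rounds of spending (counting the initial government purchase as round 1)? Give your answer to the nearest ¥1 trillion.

¥762 trillion

MPC = 1 − MPS = 1 − 0.54 = 0.46.
Round 1 adds ΔG = ¥456 trillion; each later round is MPC = 0.46 times the previous.
After 3 rounds: 456 + 209.76 + 96.4896 = ΔG·(1 − c^3)/(1 − c) = 456 × (1 − 0.097336)/0.54 ≈ ¥762 trillion.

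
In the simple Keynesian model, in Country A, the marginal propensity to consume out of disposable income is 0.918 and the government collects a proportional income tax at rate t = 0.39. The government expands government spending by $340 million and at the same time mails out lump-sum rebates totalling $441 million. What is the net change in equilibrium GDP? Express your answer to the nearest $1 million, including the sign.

Expenditure multiplier = 1/(1 − c(1−t)) = 1/(1 − 0.918×0.61) = 1/0.44002 ≈ 2.273.
ΔG contributes k·ΔG = (+$340 million) / 0.44002 ≈ +$772.7 million.
ΔT of −$441 million changes first-round spending by −c·ΔT = +$404.838 million, contributing k·(−c·ΔT) = (+$404.838 million) / 0.44002 ≈ +$920 million.
Net ΔY = k(ΔG − c·ΔT) = (+$744.838 million) / 0.44002 ≈ +$1,693 million.

+$1,693 million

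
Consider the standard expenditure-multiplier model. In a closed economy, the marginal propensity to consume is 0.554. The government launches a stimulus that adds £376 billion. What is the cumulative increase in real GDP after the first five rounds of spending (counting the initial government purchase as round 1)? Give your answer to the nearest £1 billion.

£799 billion

Round 1 adds ΔG = £376 billion; each later round is MPC = 0.554 times the previous.
After 5 rounds: 376 + 208.304 + 115.400416 + 63.931830464 + 35.418234077056 = ΔG·(1 − c^5)/(1 − c) = 376 × (1 − 0.052185376805024)/0.446 ≈ £799 billion.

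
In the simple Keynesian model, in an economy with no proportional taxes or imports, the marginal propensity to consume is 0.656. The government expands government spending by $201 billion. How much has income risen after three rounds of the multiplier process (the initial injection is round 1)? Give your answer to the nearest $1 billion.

Round 1 adds ΔG = $201 billion; each later round is MPC = 0.656 times the previous.
After 3 rounds: 201 + 131.856 + 86.497536 = ΔG·(1 − c^3)/(1 − c) = 201 × (1 − 0.282300416)/0.344 ≈ $419 billion.

$419 billion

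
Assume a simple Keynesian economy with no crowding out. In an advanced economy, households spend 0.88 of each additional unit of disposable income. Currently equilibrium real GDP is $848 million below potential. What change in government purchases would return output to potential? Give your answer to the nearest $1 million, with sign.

Spending multiplier = 1/(1 − MPC) = 1/(1 − 0.88) = 1/0.12 ≈ 8.333.
Need ΔY = +$848 million, so ΔG = ΔY/k = (+$848 million) × 0.12 ≈ +$102 million.
The government should increase government purchases by $102 million.

+$102 million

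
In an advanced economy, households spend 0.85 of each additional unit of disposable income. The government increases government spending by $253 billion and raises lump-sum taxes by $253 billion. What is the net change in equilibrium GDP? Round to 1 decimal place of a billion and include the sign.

+$253.0 billion

Expenditure multiplier = 1/(1 − MPC) = 1/(1 − 0.85) = 1/0.15 ≈ 6.667.
ΔG contributes k·ΔG = (+$253 billion) / 0.15 ≈ +$1,686.7 billion.
ΔT of +$253 billion changes first-round spending by −c·ΔT = −$215.05 billion, contributing k·(−c·ΔT) = (−$215.05 billion) / 0.15 ≈ −$1,433.7 billion.
With ΔG = ΔT and no other leakages, the balanced-budget multiplier is 1, so ΔY = ΔG = +$253 billion.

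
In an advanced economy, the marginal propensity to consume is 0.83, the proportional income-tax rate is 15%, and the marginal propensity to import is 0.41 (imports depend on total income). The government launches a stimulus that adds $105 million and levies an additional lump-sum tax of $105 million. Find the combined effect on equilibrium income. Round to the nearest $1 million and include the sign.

Expenditure multiplier = 1/(1 − c(1−t) + m) = 1/(1 − 0.83×0.85 + 0.41) = 1/0.7045 ≈ 1.419.
ΔG contributes k·ΔG = (+$105 million) / 0.7045 ≈ +$149 million.
ΔT of +$105 million changes first-round spending by −c·ΔT = −$87.15 million, contributing k·(−c·ΔT) = (−$87.15 million) / 0.7045 ≈ −$123.7 million.
Net ΔY = k(ΔG − c·ΔT) = (+$17.85 million) / 0.7045 ≈ +$25 million.

+$25 million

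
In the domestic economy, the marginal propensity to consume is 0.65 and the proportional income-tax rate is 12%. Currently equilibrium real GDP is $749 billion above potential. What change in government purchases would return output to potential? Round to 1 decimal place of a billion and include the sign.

−$320.6 billion

Spending multiplier = 1/(1 − c(1−t)) = 1/(1 − 0.65×0.88) = 1/0.428 ≈ 2.336.
Need ΔY = −$749 billion, so ΔG = ΔY/k = (−$749 billion) × 0.428 ≈ −$320.6 billion.
The government should cut government purchases by $320.6 billion.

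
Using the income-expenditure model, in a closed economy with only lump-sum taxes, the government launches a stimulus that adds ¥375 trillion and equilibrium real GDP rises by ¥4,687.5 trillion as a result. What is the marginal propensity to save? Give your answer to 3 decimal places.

0.080

Implied spending multiplier k = ΔY/ΔG = 4,687.5/375 = 12.5.
Since k = 1/(1 − MPC), MPC = 1 − 1/k = 1 − ΔG/ΔY = 1 − 375/4,687.5 = 0.920.
MPS = 1 − MPC = 0.080.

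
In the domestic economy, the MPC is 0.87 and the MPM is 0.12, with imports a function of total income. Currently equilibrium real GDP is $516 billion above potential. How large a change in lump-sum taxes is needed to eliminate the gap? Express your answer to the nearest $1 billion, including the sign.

+$148 billion

Spending multiplier = 1/(1 − c + m) = 1/(1 − 0.87 + 0.12) = 1/0.25 = 4.
Tax multiplier = −c·k = −0.87/0.25 = −3.48. Need ΔY = −$516 billion, so ΔT = ΔY/(−c·k) = −(−$516 billion) × 0.25 / 0.87 ≈ +$148 billion.
The government should raise lump-sum taxes by $148 billion.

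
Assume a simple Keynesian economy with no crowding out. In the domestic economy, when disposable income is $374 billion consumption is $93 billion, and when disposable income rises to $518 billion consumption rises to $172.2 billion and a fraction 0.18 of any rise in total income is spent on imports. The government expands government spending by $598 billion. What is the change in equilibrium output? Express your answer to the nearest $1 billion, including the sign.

MPC = ΔC/ΔYd = (172.2 − 93)/(518 − 374) = 79.2/144 = 0.55.
Spending multiplier = 1/(1 − c + m) = 1/(1 − 0.55 + 0.18) = 1/0.63 ≈ 1.587.
ΔY = k × ΔG = (+$598 billion) / 0.63 ≈ +$949 billion.

+$949 billion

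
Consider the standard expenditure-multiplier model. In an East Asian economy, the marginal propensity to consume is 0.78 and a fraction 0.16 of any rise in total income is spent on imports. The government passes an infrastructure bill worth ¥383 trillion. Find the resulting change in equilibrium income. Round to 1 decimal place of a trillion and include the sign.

Government-spending multiplier = 1/(1 − c + m) = 1/(1 − 0.78 + 0.16) = 1/0.38 ≈ 2.632.
ΔY = k × ΔG = (+¥383 trillion) / 0.38 ≈ +¥1,007.9 trillion.

+¥1,007.9 trillion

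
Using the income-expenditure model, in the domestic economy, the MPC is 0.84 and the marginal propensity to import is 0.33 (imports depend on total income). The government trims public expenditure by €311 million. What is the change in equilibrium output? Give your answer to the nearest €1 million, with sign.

Government-spending multiplier = 1/(1 − c + m) = 1/(1 − 0.84 + 0.33) = 1/0.49 ≈ 2.041.
ΔY = k × ΔG = (−€311 million) / 0.49 ≈ −€635 million.

−€635 million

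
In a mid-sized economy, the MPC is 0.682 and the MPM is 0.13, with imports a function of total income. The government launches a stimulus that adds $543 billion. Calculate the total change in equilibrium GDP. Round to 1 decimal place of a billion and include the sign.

Government-spending multiplier = 1/(1 − c + m) = 1/(1 − 0.682 + 0.13) = 1/0.448 ≈ 2.232.
ΔY = k × ΔG = (+$543 billion) / 0.448 ≈ +$1,212.1 billion.

+$1,212.1 billion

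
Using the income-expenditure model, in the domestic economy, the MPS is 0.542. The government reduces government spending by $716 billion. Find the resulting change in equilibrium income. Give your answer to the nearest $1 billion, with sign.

−$1,321 billion

MPC = 1 − MPS = 1 − 0.542 = 0.458.
Expenditure multiplier = 1/(1 − MPC) = 1/(1 − 0.458) = 1/0.542 ≈ 1.845.
ΔY = k × ΔG = (−$716 billion) / 0.542 ≈ −$1,321 billion.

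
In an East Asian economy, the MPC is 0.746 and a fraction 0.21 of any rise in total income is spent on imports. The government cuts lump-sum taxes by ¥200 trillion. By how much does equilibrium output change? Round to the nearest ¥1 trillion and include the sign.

+¥322 trillion

A lump-sum tax change of −¥200 trillion shifts disposable income by +¥200 trillion; first-round consumption changes by −c × ΔT = −0.746 × (−¥200 trillion) = +¥149.2 trillion.
Expenditure multiplier = 1/(1 − c + m) = 1/(1 − 0.746 + 0.21) = 1/0.464 ≈ 2.155.
The tax multiplier is −c × k ≈ −1.608, so ΔY = k × (−c·ΔT) = (+¥149.2 trillion) / 0.464 ≈ +¥322 trillion.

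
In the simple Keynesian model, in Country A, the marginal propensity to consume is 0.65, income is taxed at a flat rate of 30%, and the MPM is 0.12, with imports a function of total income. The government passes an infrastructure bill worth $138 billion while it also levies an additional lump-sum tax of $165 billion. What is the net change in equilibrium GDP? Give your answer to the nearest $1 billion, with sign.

+$46 billion

Expenditure multiplier = 1/(1 − c(1−t) + m) = 1/(1 − 0.65×0.7 + 0.12) = 1/0.665 ≈ 1.504.
ΔG contributes k·ΔG = (+$138 billion) / 0.665 ≈ +$207.5 billion.
ΔT of +$165 billion changes first-round spending by −c·ΔT = −$107.25 billion, contributing k·(−c·ΔT) = (−$107.25 billion) / 0.665 ≈ −$161.3 billion.
Net ΔY = k(ΔG − c·ΔT) = (+$30.75 billion) / 0.665 ≈ +$46 billion.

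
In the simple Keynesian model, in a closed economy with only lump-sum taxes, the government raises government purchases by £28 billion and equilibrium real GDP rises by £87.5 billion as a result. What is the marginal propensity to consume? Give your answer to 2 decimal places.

Implied spending multiplier k = ΔY/ΔG = 87.5/28 = 3.125.
Since k = 1/(1 − MPC), MPC = 1 − 1/k = 1 − ΔG/ΔY = 1 − 28/87.5 = 0.68.

0.68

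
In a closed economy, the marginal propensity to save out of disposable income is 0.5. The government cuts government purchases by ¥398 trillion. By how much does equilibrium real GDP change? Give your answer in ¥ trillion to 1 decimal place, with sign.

MPC = 1 − MPS = 1 − 0.5 = 0.5.
Expenditure multiplier = 1/(1 − MPC) = 1/(1 − 0.5) = 1/0.5 = 2.
ΔY = k × ΔG = (−¥398 trillion) / 0.5 = −¥796 trillion.

−¥796.0 trillion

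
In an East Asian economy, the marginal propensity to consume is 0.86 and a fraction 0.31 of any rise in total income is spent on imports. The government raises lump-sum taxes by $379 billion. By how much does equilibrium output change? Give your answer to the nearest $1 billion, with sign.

A lump-sum tax change of +$379 billion shifts disposable income by −$379 billion; first-round consumption changes by −c × ΔT = −0.86 × (+$379 billion) = −$325.94 billion.
Expenditure multiplier = 1/(1 − c + m) = 1/(1 − 0.86 + 0.31) = 1/0.45 ≈ 2.222.
The tax multiplier is −c × k ≈ −1.911, so ΔY = k × (−c·ΔT) = (−$325.94 billion) / 0.45 ≈ −$724 billion.

−$724 billion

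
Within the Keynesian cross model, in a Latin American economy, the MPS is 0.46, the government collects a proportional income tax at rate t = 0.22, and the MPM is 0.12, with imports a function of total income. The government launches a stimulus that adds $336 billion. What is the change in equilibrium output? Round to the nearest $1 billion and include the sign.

+$481 billion

MPC = 1 − MPS = 1 − 0.46 = 0.54.
Expenditure multiplier = 1/(1 − c(1−t) + m) = 1/(1 − 0.54×0.78 + 0.12) = 1/0.6988 ≈ 1.431.
ΔY = k × ΔG = (+$336 billion) / 0.6988 ≈ +$481 billion.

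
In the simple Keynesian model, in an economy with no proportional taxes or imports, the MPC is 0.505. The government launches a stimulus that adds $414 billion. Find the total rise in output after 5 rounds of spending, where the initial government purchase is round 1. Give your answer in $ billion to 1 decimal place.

Round 1 adds ΔG = $414 billion; each later round is MPC = 0.505 times the previous.
After 5 rounds: 414 + 209.07 + 105.58035 + 53.31807675 + 26.92562875875 = ΔG·(1 − c^5)/(1 − c) = 414 × (1 − 0.032844064065625)/0.495 ≈ $808.9 billion.

$808.9 billion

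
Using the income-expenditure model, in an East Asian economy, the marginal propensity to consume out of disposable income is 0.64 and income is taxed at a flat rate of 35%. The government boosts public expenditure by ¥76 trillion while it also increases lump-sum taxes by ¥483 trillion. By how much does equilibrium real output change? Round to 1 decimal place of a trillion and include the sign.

Expenditure multiplier = 1/(1 − c(1−t)) = 1/(1 − 0.64×0.65) = 1/0.584 ≈ 1.712.
ΔG contributes k·ΔG = (+¥76 trillion) / 0.584 ≈ +¥130.1 trillion.
ΔT of +¥483 trillion changes first-round spending by −c·ΔT = −¥309.12 trillion, contributing k·(−c·ΔT) = (−¥309.12 trillion) / 0.584 ≈ −¥529.3 trillion.
Net ΔY = k(ΔG − c·ΔT) = (−¥233.12 trillion) / 0.584 ≈ −¥399.2 trillion.

−¥399.2 trillion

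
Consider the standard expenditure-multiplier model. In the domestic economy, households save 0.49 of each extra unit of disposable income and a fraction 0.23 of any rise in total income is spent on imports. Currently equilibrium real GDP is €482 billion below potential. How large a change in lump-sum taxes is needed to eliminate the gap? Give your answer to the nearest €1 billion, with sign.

MPC = 1 − MPS = 1 − 0.49 = 0.51.
Spending multiplier = 1/(1 − c + m) = 1/(1 − 0.51 + 0.23) = 1/0.72 ≈ 1.389.
Tax multiplier = −c·k = −0.51/0.72 ≈ −0.708. Need ΔY = +€482 billion, so ΔT = ΔY/(−c·k) = −(+€482 billion) × 0.72 / 0.51 ≈ −€680 billion.
The government should cut lump-sum taxes by €680 billion.

−€680 billion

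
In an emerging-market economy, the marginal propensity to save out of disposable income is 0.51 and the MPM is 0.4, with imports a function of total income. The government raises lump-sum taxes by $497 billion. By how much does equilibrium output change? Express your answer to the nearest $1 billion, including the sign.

−$268 billion

MPC = 1 − MPS = 1 − 0.51 = 0.49.
A lump-sum tax change of +$497 billion shifts disposable income by −$497 billion; first-round consumption changes by −c × ΔT = −0.49 × (+$497 billion) = −$243.53 billion.
Expenditure multiplier = 1/(1 − c + m) = 1/(1 − 0.49 + 0.4) = 1/0.91 ≈ 1.099.
The tax multiplier is −c × k ≈ −0.538, so ΔY = k × (−c·ΔT) = (−$243.53 billion) / 0.91 ≈ −$268 billion.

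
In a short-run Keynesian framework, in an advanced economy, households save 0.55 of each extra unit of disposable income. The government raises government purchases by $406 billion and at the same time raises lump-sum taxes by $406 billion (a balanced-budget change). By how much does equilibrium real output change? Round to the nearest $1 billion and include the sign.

+$406 billion

MPC = 1 − MPS = 1 − 0.55 = 0.45.
Expenditure multiplier = 1/(1 − MPC) = 1/(1 − 0.45) = 1/0.55 ≈ 1.818.
ΔG contributes k·ΔG = (+$406 billion) / 0.55 ≈ +$738.2 billion.
ΔT of +$406 billion changes first-round spending by −c·ΔT = −$182.7 billion, contributing k·(−c·ΔT) = (−$182.7 billion) / 0.55 ≈ −$332.2 billion.
With ΔG = ΔT and no other leakages, the balanced-budget multiplier is 1, so ΔY = ΔG = +$406 billion.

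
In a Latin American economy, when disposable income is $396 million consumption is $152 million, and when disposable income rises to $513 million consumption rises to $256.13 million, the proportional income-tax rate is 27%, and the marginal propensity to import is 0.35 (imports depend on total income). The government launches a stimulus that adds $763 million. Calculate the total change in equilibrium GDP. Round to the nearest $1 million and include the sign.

MPC = ΔC/ΔYd = (256.13 − 152)/(513 − 396) = 104.13/117 = 0.89.
Spending multiplier = 1/(1 − c(1−t) + m) = 1/(1 − 0.89×0.73 + 0.35) = 1/0.7003 ≈ 1.428.
ΔY = k × ΔG = (+$763 million) / 0.7003 ≈ +$1,090 million.

+$1,090 million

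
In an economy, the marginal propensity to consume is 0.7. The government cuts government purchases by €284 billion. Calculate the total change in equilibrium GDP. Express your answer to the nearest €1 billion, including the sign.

Spending multiplier = 1/(1 − MPC) = 1/(1 − 0.7) = 1/0.3 ≈ 3.333.
ΔY = k × ΔG = (−€284 billion) / 0.3 ≈ −€947 billion.

−€947 billion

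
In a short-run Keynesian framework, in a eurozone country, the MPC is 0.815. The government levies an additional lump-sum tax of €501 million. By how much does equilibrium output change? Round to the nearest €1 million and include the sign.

−€2,207 million

A lump-sum tax change of +€501 million shifts disposable income by −€501 million; first-round consumption changes by −c × ΔT = −0.815 × (+€501 million) = −€408.315 million.
Expenditure multiplier = 1/(1 − MPC) = 1/(1 − 0.815) = 1/0.185 ≈ 5.405.
The tax multiplier is −c × k ≈ −4.405, so ΔY = k × (−c·ΔT) = (−€408.315 million) / 0.185 ≈ −€2,207 million.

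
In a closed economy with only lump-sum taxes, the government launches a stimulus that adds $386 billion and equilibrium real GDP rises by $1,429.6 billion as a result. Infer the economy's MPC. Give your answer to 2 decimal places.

0.73

Implied spending multiplier k = ΔY/ΔG = 1,429.6/386 ≈ 3.7036.
Since k = 1/(1 − MPC), MPC = 1 − 1/k = 1 − ΔG/ΔY = 1 − 386/1,429.6 ≈ 0.73.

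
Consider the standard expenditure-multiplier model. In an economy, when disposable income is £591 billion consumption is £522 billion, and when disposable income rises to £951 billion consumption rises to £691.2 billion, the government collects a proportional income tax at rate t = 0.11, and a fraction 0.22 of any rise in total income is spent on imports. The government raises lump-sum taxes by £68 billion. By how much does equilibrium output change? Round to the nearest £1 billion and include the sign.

MPC = ΔC/ΔYd = (691.2 − 522)/(951 − 591) = 169.2/360 = 0.47.
A lump-sum tax change of +£68 billion shifts disposable income by −£68 billion; first-round consumption changes by −c × ΔT = −0.47 × (+£68 billion) = −£31.96 billion.
Expenditure multiplier = 1/(1 − c(1−t) + m) = 1/(1 − 0.47×0.89 + 0.22) = 1/0.8017 ≈ 1.247.
The tax multiplier is −c × k ≈ −0.586, so ΔY = k × (−c·ΔT) = (−£31.96 billion) / 0.8017 ≈ −£40 billion.

−£40 billion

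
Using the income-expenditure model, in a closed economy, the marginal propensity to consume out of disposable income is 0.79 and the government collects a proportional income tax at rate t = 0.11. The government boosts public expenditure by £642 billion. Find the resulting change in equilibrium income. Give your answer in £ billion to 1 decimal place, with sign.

Government-spending multiplier = 1/(1 − c(1−t)) = 1/(1 − 0.79×0.89) = 1/0.2969 ≈ 3.368.
ΔY = k × ΔG = (+£642 billion) / 0.2969 ≈ +£2,162.3 billion.

+£2,162.3 billion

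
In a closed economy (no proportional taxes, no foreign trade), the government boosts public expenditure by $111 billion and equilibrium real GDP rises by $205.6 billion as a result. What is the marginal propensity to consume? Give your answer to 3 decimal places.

Implied spending multiplier k = ΔY/ΔG = 205.6/111 ≈ 1.8523.
Since k = 1/(1 − MPC), MPC = 1 − 1/k = 1 − ΔG/ΔY = 1 − 111/205.6 ≈ 0.460.

0.460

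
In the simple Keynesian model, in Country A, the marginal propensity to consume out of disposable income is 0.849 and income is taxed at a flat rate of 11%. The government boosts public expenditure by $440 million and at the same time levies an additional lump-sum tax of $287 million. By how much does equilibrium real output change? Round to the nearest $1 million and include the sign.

Expenditure multiplier = 1/(1 − c(1−t)) = 1/(1 − 0.849×0.89) = 1/0.24439 ≈ 4.092.
ΔG contributes k·ΔG = (+$440 million) / 0.24439 ≈ +$1,800.4 million.
ΔT of +$287 million changes first-round spending by −c·ΔT = −$243.663 million, contributing k·(−c·ΔT) = (−$243.663 million) / 0.24439 ≈ −$997 million.
Net ΔY = k(ΔG − c·ΔT) = (+$196.337 million) / 0.24439 ≈ +$803 million.

+$803 million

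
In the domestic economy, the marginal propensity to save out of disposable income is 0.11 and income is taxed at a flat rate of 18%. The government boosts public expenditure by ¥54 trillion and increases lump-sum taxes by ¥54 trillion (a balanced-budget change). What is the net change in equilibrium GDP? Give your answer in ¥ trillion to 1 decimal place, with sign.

+¥22.0 trillion

MPC = 1 − MPS = 1 − 0.11 = 0.89.
Expenditure multiplier = 1/(1 − c(1−t)) = 1/(1 − 0.89×0.82) = 1/0.2702 ≈ 3.701.
ΔG contributes k·ΔG = (+¥54 trillion) / 0.2702 ≈ +¥199.9 trillion.
ΔT of +¥54 trillion changes first-round spending by −c·ΔT = −¥48.06 trillion, contributing k·(−c·ΔT) = (−¥48.06 trillion) / 0.2702 ≈ −¥177.9 trillion.
Net ΔY = k(ΔG − c·ΔT) = (+¥5.94 trillion) / 0.2702 ≈ +¥22 trillion.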